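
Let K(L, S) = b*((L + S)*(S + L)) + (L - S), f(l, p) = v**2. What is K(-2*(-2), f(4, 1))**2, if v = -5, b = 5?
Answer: 17505856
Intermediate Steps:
f(l, p) = 25 (f(l, p) = (-5)**2 = 25)
K(L, S) = L - S + 5*(L + S)**2 (K(L, S) = 5*((L + S)*(S + L)) + (L - S) = 5*((L + S)*(L + S)) + (L - S) = 5*(L + S)**2 + (L - S) = L - S + 5*(L + S)**2)
K(-2*(-2), f(4, 1))**2 = (-2*(-2) - 1*25 + 5*(-2*(-2) + 25)**2)**2 = (4 - 25 + 5*(4 + 25)**2)**2 = (4 - 25 + 5*29**2)**2 = (4 - 25 + 5*841)**2 = (4 - 25 + 4205)**2 = 4184**2 = 17505856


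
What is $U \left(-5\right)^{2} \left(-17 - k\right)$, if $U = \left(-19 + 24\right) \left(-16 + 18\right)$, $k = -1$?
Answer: $-4000$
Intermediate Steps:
$U = 10$ ($U = 5 \cdot 2 = 10$)
$U \left(-5\right)^{2} \left(-17 - k\right) = 10 \left(-5\right)^{2} \left(-17 - -1\right) = 10 \cdot 25 \left(-17 + 1\right) = 250 \left(-16\right) = -4000$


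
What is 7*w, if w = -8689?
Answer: -60823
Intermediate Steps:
7*w = 7*(-8689) = -60823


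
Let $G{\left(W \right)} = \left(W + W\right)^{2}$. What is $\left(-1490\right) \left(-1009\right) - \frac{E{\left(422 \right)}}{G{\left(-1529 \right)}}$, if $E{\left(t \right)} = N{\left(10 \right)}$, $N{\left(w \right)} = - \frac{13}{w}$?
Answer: $\frac{140589341512413}{93513640} \approx 1.5034 \cdot 10^{6}$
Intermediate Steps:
$G{\left(W \right)} = 4 W^{2}$ ($G{\left(W \right)} = \left(2 W\right)^{2} = 4 W^{2}$)
$E{\left(t \right)} = - \frac{13}{10}$
$\left(-1490\right) \left(-1009\right) - \frac{E{\left(422 \right)}}{G{\left(-1529 \right)}} = \left(-1490\right) \left(-1009\right) - - \frac{13}{10 \cdot 4 \left(-1529\right)^{2}} = 1503410 - - \frac{13}{10 \cdot 4 \cdot 2337841} = 1503410 - - \frac{13}{10 \cdot 9351364} = 1503410 - \left(- \frac{13}{10}\right) \frac{1}{9351364} = 1503410 - - \frac{13}{93513640} = 1503410 + \frac{13}{93513640} = \frac{140589341512413}{93513640}$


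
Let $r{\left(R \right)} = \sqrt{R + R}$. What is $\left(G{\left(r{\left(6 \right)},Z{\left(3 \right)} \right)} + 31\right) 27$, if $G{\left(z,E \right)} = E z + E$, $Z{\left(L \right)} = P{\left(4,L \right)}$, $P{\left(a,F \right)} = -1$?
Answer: $810 - 54 \sqrt{3} \approx 716.47$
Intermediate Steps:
$r{\left(R \right)} = \sqrt{2} \sqrt{R}$ ($r{\left(R \right)} = \sqrt{2 R} = \sqrt{2} \sqrt{R}$)
$Z{\left(L \right)} = -1$
$G{\left(z,E \right)} = E + E z$
$\left(G{\left(r{\left(6 \right)},Z{\left(3 \right)} \right)} + 31\right) 27 = \left(- (1 + \sqrt{2} \sqrt{6}) + 31\right) 27 = \left(- (1 + 2 \sqrt{3}) + 31\right) 27 = \left(\left(-1 - 2 \sqrt{3}\right) + 31\right) 27 = \left(30 - 2 \sqrt{3}\right) 27 = 810 - 54 \sqrt{3}$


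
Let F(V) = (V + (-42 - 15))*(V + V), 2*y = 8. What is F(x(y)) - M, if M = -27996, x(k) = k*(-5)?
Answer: 31076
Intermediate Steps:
y = 4 (y = (½)*8 = 4)
x(k) = -5*k
F(V) = 2*V*(-57 + V) (F(V) = (V - 57)*(2*V) = (-57 + V)*(2*V) = 2*V*(-57 + V))
F(x(y)) - M = 2*(-5*4)*(-57 - 5*4) - 1*(-27996) = 2*(-20)*(-57 - 20) + 27996 = 2*(-20)*(-77) + 27996 = 3080 + 27996 = 31076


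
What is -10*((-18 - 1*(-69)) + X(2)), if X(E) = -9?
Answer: -420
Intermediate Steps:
-10*((-18 - 1*(-69)) + X(2)) = -10*((-18 - 1*(-69)) - 9) = -10*((-18 + 69) - 9) = -10*(51 - 9) = -10*42 = -420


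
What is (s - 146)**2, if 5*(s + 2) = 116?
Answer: 389376/25 ≈ 15575.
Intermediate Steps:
s = 106/5 (s = -2 + (1/5)*116 = -2 + 116/5 = 106/5 ≈ 21.200)
(s - 146)**2 = (106/5 - 146)**2 = (-624/5)**2 = 389376/25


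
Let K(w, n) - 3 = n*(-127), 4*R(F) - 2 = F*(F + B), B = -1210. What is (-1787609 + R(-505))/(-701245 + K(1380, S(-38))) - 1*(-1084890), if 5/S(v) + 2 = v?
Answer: 6086038254728/5609809 ≈ 1.0849e+6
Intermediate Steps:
S(v) = 5/(-2 + v)
R(F) = ½ + F*(-1210 + F)/4 (R(F) = ½ + (F*(F - 1210))/4 = ½ + (F*(-1210 + F))/4 = ½ + F*(-1210 + F)/4)
K(w, n) = 3 - 127*n (K(w, n) = 3 + n*(-127) = 3 - 127*n)
(-1787609 + R(-505))/(-701245 + K(1380, S(-38))) - 1*(-1084890) = (-1787609 + (½ - 605/2*(-505) + (¼)*(-505)²))/(-701245 + (3 - 635/(-2 - 38))) - 1*(-1084890) = (-1787609 + (½ + 305525/2 + (¼)*255025))/(-701245 + (3 - 635/(-40))) + 1084890 = (-1787609 + (½ + 305525/2 + 255025/4))/(-701245 + (3 - 635*(-1)/40)) + 1084890 = (-1787609 + 866077/4)/(-701245 + (3 - 127*(-⅛))) + 1084890 = -6284359/(4*(-701245 + (3 + 127/8))) + 1084890 = -6284359/(4*(-701245 + 151/8)) + 1084890 = -6284359/(4*(-5609809/8)) + 1084890 = -6284359/4*(-8/5609809) + 1084890 = 12568718/5609809 + 1084890 = 6086038254728/5609809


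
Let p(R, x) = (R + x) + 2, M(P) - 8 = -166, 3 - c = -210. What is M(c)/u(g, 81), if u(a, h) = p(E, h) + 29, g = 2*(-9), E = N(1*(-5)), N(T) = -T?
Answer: -158/117 ≈ -1.3504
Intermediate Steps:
c = 213 (c = 3 - 1*(-210) = 3 + 210 = 213)
E = 5 (E = -(-5) = -1*(-5) = 5)
M(P) = -158 (M(P) = 8 - 166 = -158)
p(R, x) = 2 + R + x
g = -18
u(a, h) = 36 + h (u(a, h) = (2 + 5 + h) + 29 = (7 + h) + 29 = 36 + h)
M(c)/u(g, 81) = -158/(36 + 81) = -158/117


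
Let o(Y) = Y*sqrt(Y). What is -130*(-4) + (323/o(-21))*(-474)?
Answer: 520 - 51034*I*sqrt(21)/147 ≈ 520.0 - 1590.9*I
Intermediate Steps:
o(Y) = Y**(3/2)
-130*(-4) + (323/o(-21))*(-474) = -130*(-4) + (323/((-21)**(3/2)))*(-474) = 520 + (323/((-21*I*sqrt(21))))*(-474) = 520 + (323*(I*sqrt(21)/441))*(-474) = 520 + (323*I*sqrt(21)/441)*(-474) = 520 - 51034*I*sqrt(21)/147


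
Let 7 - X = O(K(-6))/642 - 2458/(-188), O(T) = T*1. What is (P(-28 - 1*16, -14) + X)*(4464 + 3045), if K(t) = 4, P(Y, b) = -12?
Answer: -1365554201/10058 ≈ -1.3577e+5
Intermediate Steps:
O(T) = T
X = -183479/30174 (X = 7 - (4/642 - 2458/(-188)) = 7 - (4*(1/642) - 2458*(-1/188)) = 7 - (2/321 + 1229/94) = 7 - 1*394697/30174 = 7 - 394697/30174 = -183479/30174 ≈ -6.0807)
(P(-28 - 1*16, -14) + X)*(4464 + 3045) = (-12 - 183479/30174)*(4464 + 3045) = -545567/30174*7509 = -1365554201/10058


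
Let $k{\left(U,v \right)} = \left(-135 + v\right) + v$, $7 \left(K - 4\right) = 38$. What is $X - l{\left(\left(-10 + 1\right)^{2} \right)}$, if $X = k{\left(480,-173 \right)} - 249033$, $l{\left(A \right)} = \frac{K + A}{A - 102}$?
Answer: $- \frac{12225975}{49} \approx -2.4951 \cdot 10^{5}$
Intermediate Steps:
$K = \frac{66}{7}$ ($K = 4 + \frac{1}{7} \cdot 38 = 4 + \frac{38}{7} = \frac{66}{7} \approx 9.4286$)
$k{\left(U,v \right)} = -135 + 2 v$
$l{\left(A \right)} = \frac{\frac{66}{7} + A}{-102 + A}$ ($l{\left(A \right)} = \frac{\frac{66}{7} + A}{A - 102} = \frac{\frac{66}{7} + A}{-102 + A}$)
$X = -249514$ ($X = \left(-135 + 2 \left(-173\right)\right) - 249033 = \left(-135 - 346\right) - 249033 = -481 - 249033 = -249514$)
$X - l{\left(\left(-10 + 1\right)^{2} \right)} = -249514 - \frac{\frac{66}{7} + \left(-10 + 1\right)^{2}}{-102 + \left(-10 + 1\right)^{2}} = -249514 - \frac{\frac{66}{7} + \left(-9\right)^{2}}{-102 + \left(-9\right)^{2}} = -249514 - \frac{\frac{66}{7} + 81}{-102 + 81} = -249514 - \frac{1}{-21} \cdot \frac{633}{7} = -249514 - \left(- \frac{1}{21}\right) \frac{633}{7} = -249514 - - \frac{211}{49} = -249514 + \frac{211}{49} = - \frac{12225975}{49}$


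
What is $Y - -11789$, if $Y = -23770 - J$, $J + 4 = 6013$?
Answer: $-17990$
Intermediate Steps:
$J = 6009$ ($J = -4 + 6013 = 6009$)
$Y = -29779$ ($Y = -23770 - 6009 = -29779$)
$Y - -11789 = -29779 - -11789 = -29779 + 11789 = -17990$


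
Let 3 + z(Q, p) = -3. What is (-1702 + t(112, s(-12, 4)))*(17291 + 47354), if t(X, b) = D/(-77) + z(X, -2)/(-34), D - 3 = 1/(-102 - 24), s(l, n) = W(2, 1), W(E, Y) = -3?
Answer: -2592218057185/23562 ≈ -1.1002e+8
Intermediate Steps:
s(l, n) = -3
z(Q, p) = -6 (z(Q, p) = -3 - 3 = -6)
D = 377/126 (D = 3 + 1/(-102 - 24) = 3 + 1/(-126) = 3 - 1/126 = 377/126 ≈ 2.9921)
t(X, b) = 22697/164934 (t(X, b) = (377/126)/(-77) - 6/(-34) = (377/126)*(-1/77) - 6*(-1/34) = -377/9702 + 3/17 = 22697/164934)
(-1702 + t(112, s(-12, 4)))*(17291 + 47354) = (-1702 + 22697/164934)*(17291 + 47354) = -280694971/164934*64645 = -2592218057185/23562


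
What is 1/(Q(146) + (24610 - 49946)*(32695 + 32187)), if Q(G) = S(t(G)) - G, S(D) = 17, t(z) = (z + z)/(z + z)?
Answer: -1/1643850481 ≈ -6.0833e-10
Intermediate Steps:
t(z) = 1 (t(z) = (2*z)/((2*z)) = (2*z)*(1/(2*z)) = 1)
Q(G) = 17 - G
1/(Q(146) + (24610 - 49946)*(32695 + 32187)) = 1/((17 - 1*146) + (24610 - 49946)*(32695 + 32187)) = 1/((17 - 146) - 25336*64882) = 1/(-129 - 1643850352) = 1/(-1643850481) = -1/1643850481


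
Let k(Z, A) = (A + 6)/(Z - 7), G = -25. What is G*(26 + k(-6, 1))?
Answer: -8275/13 ≈ -636.54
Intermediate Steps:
k(Z, A) = (6 + A)/(-7 + Z)
G*(26 + k(-6, 1)) = -25*(26 + (6 + 1)/(-7 - 6)) = -25*(26 + 7/(-13)) = -25*(26 - 1/13*7) = -25*(26 - 7/13) = -25*331/13 = -8275/13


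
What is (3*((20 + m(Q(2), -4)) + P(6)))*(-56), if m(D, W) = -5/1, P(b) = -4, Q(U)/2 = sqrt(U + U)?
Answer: -1848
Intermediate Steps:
Q(U) = 2*sqrt(2)*sqrt(U) (Q(U) = 2*sqrt(U + U) = 2*sqrt(2*U) = 2*(sqrt(2)*sqrt(U)) = 2*sqrt(2)*sqrt(U))
m(D, W) = -5 (m(D, W) = -5*1 = -5)
(3*((20 + m(Q(2), -4)) + P(6)))*(-56) = (3*((20 - 5) - 4))*(-56) = (3*(15 - 4))*(-56) = (3*11)*(-56) = 33*(-56) = -1848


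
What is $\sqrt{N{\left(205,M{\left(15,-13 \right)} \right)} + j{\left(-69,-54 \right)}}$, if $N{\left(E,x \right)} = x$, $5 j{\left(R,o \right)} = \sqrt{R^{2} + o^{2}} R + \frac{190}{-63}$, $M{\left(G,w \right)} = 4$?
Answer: $\frac{\sqrt{37450 - 456435 \sqrt{853}}}{105} \approx 34.724 i$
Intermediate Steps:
$j{\left(R,o \right)} = - \frac{38}{63} + \frac{R \sqrt{R^{2} + o^{2}}}{5}$ ($j{\left(R,o \right)} = \frac{\sqrt{R^{2} + o^{2}} R + \frac{190}{-63}}{5} = \frac{R \sqrt{R^{2} + o^{2}} + 190 \left(- \frac{1}{63}\right)}{5} = \frac{R \sqrt{R^{2} + o^{2}} - \frac{190}{63}}{5} = \frac{- \frac{190}{63} + R \sqrt{R^{2} + o^{2}}}{5} = - \frac{38}{63} + \frac{R \sqrt{R^{2} + o^{2}}}{5}$)
$\sqrt{N{\left(205,M{\left(15,-13 \right)} \right)} + j{\left(-69,-54 \right)}} = \sqrt{4 + \left(- \frac{38}{63} + \frac{1}{5} \left(-69\right) \sqrt{\left(-69\right)^{2} + \left(-54\right)^{2}}\right)} = \sqrt{4 + \left(- \frac{38}{63} + \frac{1}{5} \left(-69\right) \sqrt{4761 + 2916}\right)} = \sqrt{4 + \left(- \frac{38}{63} + \frac{1}{5} \left(-69\right) \sqrt{7677}\right)} = \sqrt{4 + \left(- \frac{38}{63} + \frac{1}{5} \left(-69\right) 3 \sqrt{853}\right)} = \sqrt{4 - \left(\frac{38}{63} + \frac{207 \sqrt{853}}{5}\right)} = \sqrt{\frac{214}{63} - \frac{207 \sqrt{853}}{5}}$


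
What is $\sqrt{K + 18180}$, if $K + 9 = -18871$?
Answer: $10 i \sqrt{7} \approx 26.458 i$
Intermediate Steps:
$K = -18880$ ($K = -9 - 18871 = -18880$)
$\sqrt{K + 18180} = \sqrt{-18880 + 18180} = \sqrt{-700} = 10 i \sqrt{7}$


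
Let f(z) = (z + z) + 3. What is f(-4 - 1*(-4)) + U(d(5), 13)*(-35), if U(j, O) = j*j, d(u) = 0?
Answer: 3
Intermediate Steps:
U(j, O) = j**2
f(z) = 3 + 2*z (f(z) = 2*z + 3 = 3 + 2*z)
f(-4 - 1*(-4)) + U(d(5), 13)*(-35) = (3 + 2*(-4 - 1*(-4))) + 0**2*(-35) = (3 + 2*(-4 + 4)) + 0*(-35) = (3 + 2*0) + 0 = (3 + 0) + 0 = 3 + 0 = 3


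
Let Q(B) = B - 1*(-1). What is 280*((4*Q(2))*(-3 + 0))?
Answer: -10080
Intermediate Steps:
Q(B) = 1 + B (Q(B) = B + 1 = 1 + B)
280*((4*Q(2))*(-3 + 0)) = 280*((4*(1 + 2))*(-3 + 0)) = 280*((4*3)*(-3)) = 280*(12*(-3)) = 280*(-36) = -10080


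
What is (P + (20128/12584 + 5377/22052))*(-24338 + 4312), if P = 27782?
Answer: -9650131777011225/17343898 ≈ -5.5640e+8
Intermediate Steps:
(P + (20128/12584 + 5377/22052))*(-24338 + 4312) = (27782 + (20128/12584 + 5377/22052))*(-24338 + 4312) = (27782 + (20128*(1/12584) + 5377*(1/22052)))*(-20026) = (27782 + (2516/1573 + 5377/22052))*(-20026) = (27782 + 63940853/34687796)*(-20026) = (963760289325/34687796)*(-20026) = -9650131777011225/17343898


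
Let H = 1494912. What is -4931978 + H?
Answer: -3437066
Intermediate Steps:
-4931978 + H = -4931978 + 1494912 = -3437066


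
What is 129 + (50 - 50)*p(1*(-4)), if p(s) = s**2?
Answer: 129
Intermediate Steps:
129 + (50 - 50)*p(1*(-4)) = 129 + (50 - 50)*(1*(-4))**2 = 129 + 0*(-4)**2 = 129 + 0*16 = 129 + 0 = 129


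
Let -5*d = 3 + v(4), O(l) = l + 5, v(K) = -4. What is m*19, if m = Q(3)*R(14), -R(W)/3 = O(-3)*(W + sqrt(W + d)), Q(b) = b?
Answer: -4788 - 342*sqrt(355)/5 ≈ -6076.8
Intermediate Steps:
O(l) = 5 + l
d = 1/5 (d = -(3 - 4)/5 = -1/5*(-1) = 1/5 ≈ 0.20000)
R(W) = -6*W - 6*sqrt(1/5 + W) (R(W) = -3*(5 - 3)*(W + sqrt(W + 1/5)) = -6*(W + sqrt(1/5 + W)) = -3*(2*W + 2*sqrt(1/5 + W)) = -6*W - 6*sqrt(1/5 + W))
m = -252 - 18*sqrt(355)/5 (m = 3*(-6*14 - 6*sqrt(5 + 25*14)/5) = 3*(-84 - 6*sqrt(5 + 350)/5) = 3*(-84 - 6*sqrt(355)/5) = -252 - 18*sqrt(355)/5 ≈ -319.83)
m*19 = (-252 - 18*sqrt(355)/5)*19 = -4788 - 342*sqrt(355)/5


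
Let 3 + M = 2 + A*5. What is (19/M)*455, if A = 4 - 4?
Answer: -8645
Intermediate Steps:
A = 0
M = -1 (M = -3 + (2 + 0*5) = -3 + (2 + 0) = -3 + 2 = -1)
(19/M)*455 = (19/(-1))*455 = (19*(-1))*455 = -19*455 = -8645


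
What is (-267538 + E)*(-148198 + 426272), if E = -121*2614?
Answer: -162348499568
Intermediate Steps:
E = -316294
(-267538 + E)*(-148198 + 426272) = (-267538 - 316294)*(-148198 + 426272) = -583832*278074 = -162348499568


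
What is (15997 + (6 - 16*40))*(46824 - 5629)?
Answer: 632878785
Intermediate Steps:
(15997 + (6 - 16*40))*(46824 - 5629) = (15997 + (6 - 640))*41195 = (15997 - 634)*41195 = 15363*41195 = 632878785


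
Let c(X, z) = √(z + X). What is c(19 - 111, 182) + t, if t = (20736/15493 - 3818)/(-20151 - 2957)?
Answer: 29565769/179006122 + 3*√10 ≈ 9.6520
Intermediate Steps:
c(X, z) = √(X + z)
t = 29565769/179006122 (t = (20736*(1/15493) - 3818)/(-23108) = (20736/15493 - 3818)*(-1/23108) = -59131538/15493*(-1/23108) = 29565769/179006122 ≈ 0.16517)
c(19 - 111, 182) + t = √((19 - 111) + 182) + 29565769/179006122 = √(-92 + 182) + 29565769/179006122 = √90 + 29565769/179006122 = 3*√10 + 29565769/179006122 = 29565769/179006122 + 3*√10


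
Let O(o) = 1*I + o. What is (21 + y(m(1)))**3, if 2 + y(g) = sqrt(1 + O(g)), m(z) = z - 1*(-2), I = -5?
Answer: (19 + I)**3 ≈ 6802.0 + 1082.0*I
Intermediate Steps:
m(z) = 2 + z (m(z) = z + 2 = 2 + z)
O(o) = -5 + o (O(o) = 1*(-5) + o = -5 + o)
y(g) = -2 + sqrt(-4 + g) (y(g) = -2 + sqrt(1 + (-5 + g)) = -2 + sqrt(-4 + g))
(21 + y(m(1)))**3 = (21 + (-2 + sqrt(-4 + (2 + 1))))**3 = (21 + (-2 + sqrt(-4 + 3)))**3 = (21 + (-2 + sqrt(-1)))**3 = (21 + (-2 + I))**3 = (19 + I)**3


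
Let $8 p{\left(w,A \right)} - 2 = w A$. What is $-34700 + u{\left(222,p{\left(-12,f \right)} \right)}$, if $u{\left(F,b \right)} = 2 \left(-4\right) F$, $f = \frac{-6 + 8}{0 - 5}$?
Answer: $-36476$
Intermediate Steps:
$f = - \frac{2}{5}$ ($f = \frac{2}{-5} = 2 \left(- \frac{1}{5}\right) = - \frac{2}{5} \approx -0.4$)
$p{\left(w,A \right)} = \frac{1}{4} + \frac{A w}{8}$ ($p{\left(w,A \right)} = \frac{1}{4} + \frac{w A}{8} = \frac{1}{4} + \frac{A w}{8}$)
$u{\left(F,b \right)} = - 8 F$
$-34700 + u{\left(222,p{\left(-12,f \right)} \right)} = -34700 - 1776 = -36476$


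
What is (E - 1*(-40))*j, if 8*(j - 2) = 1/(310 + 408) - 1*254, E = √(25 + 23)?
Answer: -854415/718 - 170883*√3/1436 ≈ -1396.1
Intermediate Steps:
E = 4*√3 (E = √48 = 4*√3 ≈ 6.9282)
j = -170883/5744 (j = 2 + (1/(310 + 408) - 1*254)/8 = 2 + (1/718 - 254)/8 = 2 + (⅛)*(-182371/718) = 2 - 182371/5744 = -170883/5744 ≈ -29.750)
(E - 1*(-40))*j = (4*√3 - 1*(-40))*(-170883/5744) = (4*√3 + 40)*(-170883/5744) = (40 + 4*√3)*(-170883/5744) = -854415/718 - 170883*√3/1436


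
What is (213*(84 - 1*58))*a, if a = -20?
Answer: -110760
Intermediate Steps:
(213*(84 - 1*58))*a = (213*(84 - 1*58))*(-20) = (213*(84 - 58))*(-20) = (213*26)*(-20) = 5538*(-20) = -110760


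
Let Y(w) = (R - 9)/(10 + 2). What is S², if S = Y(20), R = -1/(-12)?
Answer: 11449/20736 ≈ 0.55213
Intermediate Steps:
R = 1/12 (R = -1*(-1/12) = 1/12 ≈ 0.083333)
Y(w) = -107/144 (Y(w) = (1/12 - 9)/(10 + 2) = -107/12/12 = -107/12*1/12 = -107/144)
S = -107/144 ≈ -0.74306
S² = (-107/144)² = 11449/20736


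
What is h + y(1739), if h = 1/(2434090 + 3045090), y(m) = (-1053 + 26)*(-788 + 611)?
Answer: 995999861221/5479180 ≈ 1.8178e+5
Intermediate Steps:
y(m) = 181779 (y(m) = -1027*(-177) = 181779)
h = 1/5479180 ≈ 1.8251e-7
h + y(1739) = 1/5479180 + 181779 = 995999861221/5479180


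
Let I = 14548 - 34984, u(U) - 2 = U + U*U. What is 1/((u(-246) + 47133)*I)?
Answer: -1/2194928580 ≈ -4.5560e-10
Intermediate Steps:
u(U) = 2 + U + U² (u(U) = 2 + (U + U*U) = 2 + (U + U²) = 2 + U + U²)
I = -20436
1/((u(-246) + 47133)*I) = 1/(((2 - 246 + (-246)²) + 47133)*(-20436)) = -1/20436/((2 - 246 + 60516) + 47133) = -1/20436/(60272 + 47133) = -1/20436/107405 = (1/107405)*(-1/20436) = -1/2194928580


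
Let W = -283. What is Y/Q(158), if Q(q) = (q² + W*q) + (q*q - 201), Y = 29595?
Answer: 9865/1671 ≈ 5.9036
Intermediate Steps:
Q(q) = -201 - 283*q + 2*q² (Q(q) = (q² - 283*q) + (q*q - 201) = (q² - 283*q) + (q² - 201) = (q² - 283*q) + (-201 + q²) = -201 - 283*q + 2*q²)
Y/Q(158) = 29595/(-201 - 283*158 + 2*158²) = 29595/(-201 - 44714 + 2*24964) = 29595/(-201 - 44714 + 49928) = 29595/5013 = 29595*(1/5013) = 9865/1671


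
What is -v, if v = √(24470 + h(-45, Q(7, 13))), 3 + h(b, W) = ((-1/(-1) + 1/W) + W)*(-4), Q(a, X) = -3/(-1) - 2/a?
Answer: -√432507887/133 ≈ -156.37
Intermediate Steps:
Q(a, X) = 3 - 2/a (Q(a, X) = -3*(-1) - 2/a = 3 - 2/a)
h(b, W) = -7 - 4*W - 4/W (h(b, W) = -3 + ((-1/(-1) + 1/W) + W)*(-4) = -3 + ((-1*(-1) + 1/W) + W)*(-4) = -3 + ((1 + 1/W) + W)*(-4) = -3 + (1 + W + 1/W)*(-4) = -3 + (-4 - 4*W - 4/W) = -7 - 4*W - 4/W)
v = √432507887/133 (v = √(24470 + (-7 - 4*(3 - 2/7) - 4/(3 - 2/7))) = √(24470 + (-7 - 4*19/7 - 4/19/7)) = √(24470 + (-7 - 76/7 - 4*7/19)) = √(24470 + (-7 - 76/7 - 28/19)) = √(24470 - 2571/133) = √(3251939/133) = √432507887/133 ≈ 156.37)
-v = -√432507887/133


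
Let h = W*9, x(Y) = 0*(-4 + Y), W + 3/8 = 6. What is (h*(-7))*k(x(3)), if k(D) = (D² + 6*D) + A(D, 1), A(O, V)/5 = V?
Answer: -14175/8 ≈ -1771.9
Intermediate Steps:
W = 45/8 (W = -3/8 + 6 = 45/8 ≈ 5.6250)
A(O, V) = 5*V
x(Y) = 0
h = 405/8 (h = (45/8)*9 = 405/8 ≈ 50.625)
k(D) = 5 + D² + 6*D (k(D) = (D² + 6*D) + 5*1 = (D² + 6*D) + 5 = 5 + D² + 6*D)
(h*(-7))*k(x(3)) = ((405/8)*(-7))*(5 + 0² + 6*0) = -2835*(5 + 0 + 0)/8 = -2835/8*5 = -14175/8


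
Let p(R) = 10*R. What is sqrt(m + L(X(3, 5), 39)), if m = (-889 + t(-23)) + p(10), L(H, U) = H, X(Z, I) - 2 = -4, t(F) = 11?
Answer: 2*I*sqrt(195) ≈ 27.928*I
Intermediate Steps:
X(Z, I) = -2 (X(Z, I) = 2 - 4 = -2)
m = -778 (m = (-889 + 11) + 10*10 = -878 + 100 = -778)
sqrt(m + L(X(3, 5), 39)) = sqrt(-778 - 2) = sqrt(-780) = 2*I*sqrt(195)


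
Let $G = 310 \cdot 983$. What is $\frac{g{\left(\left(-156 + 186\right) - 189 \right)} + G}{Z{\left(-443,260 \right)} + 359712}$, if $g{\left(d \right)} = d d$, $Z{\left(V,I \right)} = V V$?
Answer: $\frac{330011}{555961} \approx 0.59359$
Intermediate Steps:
$Z{\left(V,I \right)} = V^{2}$
$g{\left(d \right)} = d^{2}$
$G = 304730$
$\frac{g{\left(\left(-156 + 186\right) - 189 \right)} + G}{Z{\left(-443,260 \right)} + 359712} = \frac{\left(\left(-156 + 186\right) - 189\right)^{2} + 304730}{\left(-443\right)^{2} + 359712} = \frac{\left(30 - 189\right)^{2} + 304730}{196249 + 359712} = \frac{\left(-159\right)^{2} + 304730}{555961} = \left(25281 + 304730\right) \frac{1}{555961} = 330011 \cdot \frac{1}{555961} = \frac{330011}{555961}$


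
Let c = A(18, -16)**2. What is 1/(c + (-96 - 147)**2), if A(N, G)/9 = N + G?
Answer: 1/59373 ≈ 1.6843e-5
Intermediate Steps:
A(N, G) = 9*G + 9*N (A(N, G) = 9*(N + G) = 9*(G + N) = 9*G + 9*N)
c = 324 (c = (9*(-16) + 9*18)**2 = (-144 + 162)**2 = 18**2 = 324)
1/(c + (-96 - 147)**2) = 1/(324 + (-96 - 147)**2) = 1/(324 + (-243)**2) = 1/(324 + 59049) = 1/59373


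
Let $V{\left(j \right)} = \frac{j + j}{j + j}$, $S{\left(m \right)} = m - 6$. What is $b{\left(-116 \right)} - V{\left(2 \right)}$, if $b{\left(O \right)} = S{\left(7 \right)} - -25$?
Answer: $25$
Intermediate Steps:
$S{\left(m \right)} = -6 + m$ ($S{\left(m \right)} = m - 6 = -6 + m$)
$V{\left(j \right)} = 1$ ($V{\left(j \right)} = \frac{2 j}{2 j} = 2 j \frac{1}{2 j} = 1$)
$b{\left(O \right)} = 26$ ($b{\left(O \right)} = \left(-6 + 7\right) - -25 = 1 + 25 = 26$)
$b{\left(-116 \right)} - V{\left(2 \right)} = 26 - 1 = 25$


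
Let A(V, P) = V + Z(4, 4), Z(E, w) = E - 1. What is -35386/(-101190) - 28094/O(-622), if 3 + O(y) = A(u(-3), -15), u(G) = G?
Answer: 157941001/16865 ≈ 9365.0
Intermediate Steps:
Z(E, w) = -1 + E
A(V, P) = 3 + V (A(V, P) = V + (-1 + 4) = V + 3 = 3 + V)
O(y) = -3 (O(y) = -3 + (3 - 3) = -3 + 0 = -3)
-35386/(-101190) - 28094/O(-622) = -35386/(-101190) - 28094/(-3) = -35386*(-1/101190) - 28094*(-⅓) = 17693/50595 + 28094/3 = 157941001/16865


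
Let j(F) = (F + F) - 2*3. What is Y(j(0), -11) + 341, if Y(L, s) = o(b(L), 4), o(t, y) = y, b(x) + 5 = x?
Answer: 345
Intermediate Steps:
b(x) = -5 + x
j(F) = -6 + 2*F (j(F) = 2*F - 6 = -6 + 2*F)
Y(L, s) = 4
Y(j(0), -11) + 341 = 4 + 341 = 345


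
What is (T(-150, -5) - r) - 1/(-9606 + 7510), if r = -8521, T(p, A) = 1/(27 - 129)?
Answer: 910859819/106896 ≈ 8521.0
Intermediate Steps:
T(p, A) = -1/102 (T(p, A) = 1/(-102) = -1/102)
(T(-150, -5) - r) - 1/(-9606 + 7510) = (-1/102 - 1*(-8521)) - 1/(-9606 + 7510) = (-1/102 + 8521) - 1/(-2096) = 869141/102 - 1*(-1/2096) = 869141/102 + 1/2096 = 910859819/106896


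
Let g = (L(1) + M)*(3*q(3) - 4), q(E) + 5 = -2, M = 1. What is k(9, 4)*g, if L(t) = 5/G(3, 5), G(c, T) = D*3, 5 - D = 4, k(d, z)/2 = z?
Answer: -1600/3 ≈ -533.33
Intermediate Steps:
k(d, z) = 2*z
D = 1 (D = 5 - 1*4 = 5 - 4 = 1)
G(c, T) = 3 (G(c, T) = 1*3 = 3)
q(E) = -7 (q(E) = -5 - 2 = -7)
L(t) = 5/3
g = -200/3 (g = (5/3 + 1)*(3*(-7) - 4) = 8*(-21 - 4)/3 = (8/3)*(-25) = -200/3 ≈ -66.667)
k(9, 4)*g = (2*4)*(-200/3) = 8*(-200/3) = -1600/3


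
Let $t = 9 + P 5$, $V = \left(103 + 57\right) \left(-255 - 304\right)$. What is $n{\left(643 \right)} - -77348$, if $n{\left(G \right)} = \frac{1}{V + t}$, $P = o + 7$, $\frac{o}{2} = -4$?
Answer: $\frac{6917695727}{89436} \approx 77348.0$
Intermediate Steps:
$o = -8$ ($o = 2 \left(-4\right) = -8$)
$P = -1$ ($P = -8 + 7 = -1$)
$V = -89440$ ($V = 160 \left(-559\right) = -89440$)
$t = 4$ ($t = 9 - 5 = 4$)
$n{\left(G \right)} = - \frac{1}{89436}$ ($n{\left(G \right)} = \frac{1}{-89440 + 4} = \frac{1}{-89436} = - \frac{1}{89436}$)
$n{\left(643 \right)} - -77348 = - \frac{1}{89436} - -77348 = - \frac{1}{89436} + 77348 = \frac{6917695727}{89436}$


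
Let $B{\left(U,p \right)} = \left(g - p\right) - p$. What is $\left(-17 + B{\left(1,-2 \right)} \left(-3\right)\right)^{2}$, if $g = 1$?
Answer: $1024$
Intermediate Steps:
$B{\left(U,p \right)} = 1 - 2 p$ ($B{\left(U,p \right)} = \left(1 - p\right) - p = 1 - 2 p$)
$\left(-17 + B{\left(1,-2 \right)} \left(-3\right)\right)^{2} = \left(-17 + \left(1 - -4\right) \left(-3\right)\right)^{2} = \left(-17 + \left(1 + 4\right) \left(-3\right)\right)^{2} = \left(-17 + 5 \left(-3\right)\right)^{2} = \left(-17 - 15\right)^{2} = \left(-32\right)^{2} = 1024$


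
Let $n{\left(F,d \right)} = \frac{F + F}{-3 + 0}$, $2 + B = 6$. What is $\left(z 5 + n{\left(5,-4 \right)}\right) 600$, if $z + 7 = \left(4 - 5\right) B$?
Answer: $-35000$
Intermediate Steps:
$B = 4$ ($B = -2 + 6 = 4$)
$n{\left(F,d \right)} = - \frac{2 F}{3}$ ($n{\left(F,d \right)} = \frac{2 F}{-3} = 2 F \left(- \frac{1}{3}\right) = - \frac{2 F}{3}$)
$z = -11$ ($z = -7 + \left(4 - 5\right) 4 = -7 - 4 = -11$)
$\left(z 5 + n{\left(5,-4 \right)}\right) 600 = \left(\left(-11\right) 5 - \frac{10}{3}\right) 600 = \left(-55 - \frac{10}{3}\right) 600 = \left(- \frac{175}{3}\right) 600 = -35000$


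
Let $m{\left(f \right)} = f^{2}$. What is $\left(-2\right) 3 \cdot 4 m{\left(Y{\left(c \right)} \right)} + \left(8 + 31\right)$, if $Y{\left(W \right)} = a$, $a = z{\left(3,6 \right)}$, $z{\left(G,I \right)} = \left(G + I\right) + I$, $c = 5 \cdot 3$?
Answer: $-5361$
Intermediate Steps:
$c = 15$
$z{\left(G,I \right)} = G + 2 I$
$a = 15$ ($a = 3 + 2 \cdot 6 = 3 + 12 = 15$)
$Y{\left(W \right)} = 15$
$\left(-2\right) 3 \cdot 4 m{\left(Y{\left(c \right)} \right)} + \left(8 + 31\right) = \left(-2\right) 3 \cdot 4 \cdot 15^{2} + \left(8 + 31\right) = \left(-6\right) 4 \cdot 225 + 39 = \left(-24\right) 225 + 39 = -5400 + 39 = -5361$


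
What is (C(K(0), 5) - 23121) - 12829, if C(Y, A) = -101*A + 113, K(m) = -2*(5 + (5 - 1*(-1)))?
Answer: -36342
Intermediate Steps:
K(m) = -22 (K(m) = -2*(5 + (5 + 1)) = -2*(5 + 6) = -2*11 = -22)
C(Y, A) = 113 - 101*A
(C(K(0), 5) - 23121) - 12829 = ((113 - 101*5) - 23121) - 12829 = ((113 - 505) - 23121) - 12829 = (-392 - 23121) - 12829 = -23513 - 12829 = -36342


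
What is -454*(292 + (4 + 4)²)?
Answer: -161624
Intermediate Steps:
-454*(292 + (4 + 4)²) = -454*(292 + 8²) = -454*(292 + 64) = -454*356 = -161624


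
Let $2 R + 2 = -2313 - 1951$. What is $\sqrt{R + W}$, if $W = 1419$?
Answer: $i \sqrt{714} \approx 26.721 i$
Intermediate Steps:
$R = -2133$ ($R = -1 + \frac{-2313 - 1951}{2} = -1 + \frac{1}{2} \left(-4264\right) = -1 - 2132 = -2133$)
$\sqrt{R + W} = \sqrt{-2133 + 1419} = \sqrt{-714} = i \sqrt{714}$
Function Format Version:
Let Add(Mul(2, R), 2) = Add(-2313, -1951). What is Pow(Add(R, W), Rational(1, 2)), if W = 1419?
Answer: Mul(I, Pow(714, Rational(1, 2))) ≈ Mul(26.721, I)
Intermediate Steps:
R = -2133 (R = Add(-1, Mul(Rational(1, 2), Add(-2313, -1951))) = Add(-1, Mul(Rational(1, 2), -4264)) = Add(-1, -2132) = -2133)
Pow(Add(R, W), Rational(1, 2)) = Pow(Add(-2133, 1419), Rational(1, 2)) = Pow(-714, Rational(1, 2)) = Mul(I, Pow(714, Rational(1, 2)))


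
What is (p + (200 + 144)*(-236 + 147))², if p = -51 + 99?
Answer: 934402624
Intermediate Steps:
p = 48
(p + (200 + 144)*(-236 + 147))² = (48 + (200 + 144)*(-236 + 147))² = (48 + 344*(-89))² = (48 - 30616)² = (-30568)² = 934402624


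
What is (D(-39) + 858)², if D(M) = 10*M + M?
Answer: 184041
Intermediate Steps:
D(M) = 11*M
(D(-39) + 858)² = (11*(-39) + 858)² = (-429 + 858)² = 429² = 184041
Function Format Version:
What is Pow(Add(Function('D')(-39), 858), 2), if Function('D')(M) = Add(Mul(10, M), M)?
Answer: 184041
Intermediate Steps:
Function('D')(M) = Mul(11, M)
Pow(Add(Function('D')(-39), 858), 2) = Pow(Add(Mul(11, -39), 858), 2) = Pow(Add(-429, 858), 2) = Pow(429, 2) = 184041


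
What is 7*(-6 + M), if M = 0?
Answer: -42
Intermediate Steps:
7*(-6 + M) = 7*(-6 + 0) = 7*(-6) = -42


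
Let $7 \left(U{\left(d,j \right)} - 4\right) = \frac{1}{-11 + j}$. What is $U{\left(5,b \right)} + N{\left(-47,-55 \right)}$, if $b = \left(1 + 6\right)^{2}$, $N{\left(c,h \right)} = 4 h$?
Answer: $- \frac{57455}{266} \approx -216.0$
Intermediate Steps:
$b = 49$ ($b = 7^{2} = 49$)
$U{\left(d,j \right)} = 4 + \frac{1}{7 \left(-11 + j\right)}$
$U{\left(5,b \right)} + N{\left(-47,-55 \right)} = \frac{-307 + 28 \cdot 49}{7 \left(-11 + 49\right)} + 4 \left(-55\right) = \frac{-307 + 1372}{7 \cdot 38} - 220 = \frac{1}{7} \cdot \frac{1}{38} \cdot 1065 - 220 = \frac{1065}{266} - 220 = - \frac{57455}{266}$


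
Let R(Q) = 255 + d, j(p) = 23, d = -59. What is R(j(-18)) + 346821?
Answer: 347017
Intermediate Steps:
R(Q) = 196 (R(Q) = 255 - 59 = 196)
R(j(-18)) + 346821 = 196 + 346821 = 347017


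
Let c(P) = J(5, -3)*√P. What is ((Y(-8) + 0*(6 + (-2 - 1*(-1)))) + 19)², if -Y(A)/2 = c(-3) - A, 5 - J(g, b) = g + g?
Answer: -291 + 60*I*√3 ≈ -291.0 + 103.92*I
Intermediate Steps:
J(g, b) = 5 - 2*g (J(g, b) = 5 - (g + g) = 5 - 2*g)
c(P) = -5*√P (c(P) = (5 - 2*5)*√P = (5 - 10)*√P = -5*√P)
Y(A) = 2*A + 10*I*√3 (Y(A) = -2*(-5*I*√3 - A) = -2*(-A - 5*I*√3) = 2*A + 10*I*√3)
((Y(-8) + 0*(6 + (-2 - 1*(-1)))) + 19)² = (((2*(-8) + 10*I*√3) + 0*(6 + (-2 - 1*(-1)))) + 19)² = (((-16 + 10*I*√3) + 0*(6 + (-2 + 1))) + 19)² = (((-16 + 10*I*√3) + 0*(6 - 1)) + 19)² = (((-16 + 10*I*√3) + 0*5) + 19)² = (((-16 + 10*I*√3) + 0) + 19)² = ((-16 + 10*I*√3) + 19)² = (3 + 10*I*√3)²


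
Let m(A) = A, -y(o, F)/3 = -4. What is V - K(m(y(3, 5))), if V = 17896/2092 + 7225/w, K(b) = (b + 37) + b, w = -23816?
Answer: -657027739/12455768 ≈ -52.749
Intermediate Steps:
y(o, F) = 12 (y(o, F) = -3*(-4) = 12)
K(b) = 37 + 2*b (K(b) = (37 + b) + b = 37 + 2*b)
V = 102774109/12455768 (V = 17896/2092 + 7225/(-23816) = 17896*(1/2092) + 7225*(-1/23816) = 4474/523 - 7225/23816 = 102774109/12455768 ≈ 8.2511)
V - K(m(y(3, 5))) = 102774109/12455768 - (37 + 2*12) = 102774109/12455768 - (37 + 24) = 102774109/12455768 - 1*61 = 102774109/12455768 - 61 = -657027739/12455768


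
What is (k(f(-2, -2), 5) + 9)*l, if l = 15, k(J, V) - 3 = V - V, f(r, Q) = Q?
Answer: 180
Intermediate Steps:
k(J, V) = 3 (k(J, V) = 3 + (V - V) = 3 + 0 = 3)
(k(f(-2, -2), 5) + 9)*l = (3 + 9)*15 = 12*15 = 180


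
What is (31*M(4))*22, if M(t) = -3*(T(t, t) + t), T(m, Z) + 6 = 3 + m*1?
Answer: -10230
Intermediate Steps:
T(m, Z) = -3 + m (T(m, Z) = -6 + (3 + m*1) = -6 + (3 + m) = -3 + m)
M(t) = 9 - 6*t (M(t) = -3*((-3 + t) + t) = -3*(-3 + 2*t) = 9 - 6*t)
(31*M(4))*22 = (31*(9 - 6*4))*22 = (31*(9 - 24))*22 = (31*(-15))*22 = -465*22 = -10230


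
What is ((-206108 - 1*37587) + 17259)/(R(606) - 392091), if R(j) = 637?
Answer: 16174/27961 ≈ 0.57845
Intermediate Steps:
((-206108 - 1*37587) + 17259)/(R(606) - 392091) = ((-206108 - 1*37587) + 17259)/(637 - 392091) = ((-206108 - 37587) + 17259)/(-391454) = (-243695 + 17259)*(-1/391454) = -226436*(-1/391454) = 16174/27961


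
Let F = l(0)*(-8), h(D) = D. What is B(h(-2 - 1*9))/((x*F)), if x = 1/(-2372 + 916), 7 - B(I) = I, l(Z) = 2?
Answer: 1638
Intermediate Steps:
B(I) = 7 - I
x = -1/1456 (x = 1/(-1456) = -1/1456 ≈ -0.00068681)
F = -16 (F = 2*(-8) = -16)
B(h(-2 - 1*9))/((x*F)) = (7 - (-2 - 1*9))/((-1/1456*(-16))) = (7 - (-2 - 9))/(1/91) = (7 - 1*(-11))*91 = (7 + 11)*91 = 18*91 = 1638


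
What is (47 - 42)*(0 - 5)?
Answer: -25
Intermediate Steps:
(47 - 42)*(0 - 5) = 5*(-5) = -25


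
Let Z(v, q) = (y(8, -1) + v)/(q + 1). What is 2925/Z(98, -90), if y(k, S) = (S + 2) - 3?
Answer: -86775/32 ≈ -2711.7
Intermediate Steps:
y(k, S) = -1 + S (y(k, S) = (2 + S) - 3 = -1 + S)
Z(v, q) = (-2 + v)/(1 + q) (Z(v, q) = ((-1 - 1) + v)/(q + 1) = (-2 + v)/(1 + q))
2925/Z(98, -90) = 2925/(((-2 + 98)/(1 - 90))) = 2925/((96/(-89))) = 2925/((-1/89*96)) = 2925/(-96/89) = 2925*(-89/96) = -86775/32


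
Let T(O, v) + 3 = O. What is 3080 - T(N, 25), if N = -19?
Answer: 3102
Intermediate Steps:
T(O, v) = -3 + O
3080 - T(N, 25) = 3080 - (-3 - 19) = 3080 - 1*(-22) = 3080 + 22 = 3102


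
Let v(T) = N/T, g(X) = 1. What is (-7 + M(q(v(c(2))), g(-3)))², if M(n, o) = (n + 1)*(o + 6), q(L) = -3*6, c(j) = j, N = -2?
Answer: 15876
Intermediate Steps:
v(T) = -2/T
q(L) = -18
M(n, o) = (1 + n)*(6 + o)
(-7 + M(q(v(c(2))), g(-3)))² = (-7 + (6 + 1 + 6*(-18) - 18*1))² = (-7 + (6 + 1 - 108 - 18))² = (-7 - 119)² = (-126)² = 15876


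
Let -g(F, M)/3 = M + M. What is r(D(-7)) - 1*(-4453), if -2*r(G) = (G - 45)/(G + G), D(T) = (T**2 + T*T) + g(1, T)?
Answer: 498717/112 ≈ 4452.8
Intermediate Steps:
g(F, M) = -6*M (g(F, M) = -3*(M + M) = -6*M)
D(T) = -6*T + 2*T**2 (D(T) = (T**2 + T*T) - 6*T = (T**2 + T**2) - 6*T = 2*T**2 - 6*T = -6*T + 2*T**2)
r(G) = -(-45 + G)/(4*G) (r(G) = -(G - 45)/(2*(G + G)) = -(-45 + G)/(2*(2*G)) = -(-45 + G)*1/(2*G)/2 = -(-45 + G)/(4*G))
r(D(-7)) - 1*(-4453) = (45 - 2*(-7)*(-3 - 7))/(4*((2*(-7)*(-3 - 7)))) - 1*(-4453) = (45 - 2*(-7)*(-10))/(4*((2*(-7)*(-10)))) + 4453 = (1/4)*(45 - 1*140)/140 + 4453 = (1/4)*(1/140)*(45 - 140) + 4453 = (1/4)*(1/140)*(-95) + 4453 = -19/112 + 4453 = 498717/112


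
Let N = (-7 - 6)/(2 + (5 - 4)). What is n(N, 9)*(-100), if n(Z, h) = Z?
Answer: 1300/3 ≈ 433.33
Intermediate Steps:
N = -13/3 (N = -13/(2 + 1) = -13/3 ≈ -4.3333)
n(N, 9)*(-100) = -13/3*(-100) = 1300/3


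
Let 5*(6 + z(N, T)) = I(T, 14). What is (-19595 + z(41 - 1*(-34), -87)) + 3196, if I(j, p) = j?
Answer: -82112/5 ≈ -16422.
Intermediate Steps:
z(N, T) = -6 + T/5
(-19595 + z(41 - 1*(-34), -87)) + 3196 = (-19595 + (-6 + (⅕)*(-87))) + 3196 = (-19595 + (-6 - 87/5)) + 3196 = (-19595 - 117/5) + 3196 = -98092/5 + 3196 = -82112/5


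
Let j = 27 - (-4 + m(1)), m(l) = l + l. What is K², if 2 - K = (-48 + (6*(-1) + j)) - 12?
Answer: 1521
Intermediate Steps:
m(l) = 2*l
j = 29 (j = 27 - (-4 + 2*1) = 27 - (-4 + 2) = 27 - 1*(-2) = 27 + 2 = 29)
K = 39 (K = 2 - ((-48 + (6*(-1) + 29)) - 12) = 2 - ((-48 + (-6 + 29)) - 12) = 2 - ((-48 + 23) - 12) = 2 - (-25 - 12) = 2 - 1*(-37) = 2 + 37 = 39)
K² = 39² = 1521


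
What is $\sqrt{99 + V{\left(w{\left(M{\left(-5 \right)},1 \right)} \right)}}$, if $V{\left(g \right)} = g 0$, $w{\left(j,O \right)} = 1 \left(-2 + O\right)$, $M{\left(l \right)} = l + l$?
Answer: $3 \sqrt{11} \approx 9.9499$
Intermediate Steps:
$M{\left(l \right)} = 2 l$
$w{\left(j,O \right)} = -2 + O$
$V{\left(g \right)} = 0$
$\sqrt{99 + V{\left(w{\left(M{\left(-5 \right)},1 \right)} \right)}} = \sqrt{99 + 0} = \sqrt{99} = 3 \sqrt{11}$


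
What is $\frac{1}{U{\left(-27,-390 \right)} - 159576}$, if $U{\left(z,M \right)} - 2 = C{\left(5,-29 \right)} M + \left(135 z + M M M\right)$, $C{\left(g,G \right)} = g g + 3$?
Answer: $- \frac{1}{59493139} \approx -1.6809 \cdot 10^{-8}$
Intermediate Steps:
$C{\left(g,G \right)} = 3 + g^{2}$ ($C{\left(g,G \right)} = g^{2} + 3 = 3 + g^{2}$)
$U{\left(z,M \right)} = 2 + M^{3} + 28 M + 135 z$ ($U{\left(z,M \right)} = 2 + \left(\left(3 + 5^{2}\right) M + \left(135 z + M M M\right)\right) = 2 + \left(\left(3 + 25\right) M + \left(135 z + M^{2} M\right)\right) = 2 + \left(28 M + \left(135 z + M^{3}\right)\right) = 2 + \left(28 M + \left(M^{3} + 135 z\right)\right) = 2 + \left(M^{3} + 28 M + 135 z\right) = 2 + M^{3} + 28 M + 135 z$)
$\frac{1}{U{\left(-27,-390 \right)} - 159576} = \frac{1}{\left(2 + \left(-390\right)^{3} + 28 \left(-390\right) + 135 \left(-27\right)\right) - 159576} = \frac{1}{\left(2 - 59319000 - 10920 - 3645\right) - 159576} = \frac{1}{-59333563 - 159576} = \frac{1}{-59493139} = - \frac{1}{59493139}$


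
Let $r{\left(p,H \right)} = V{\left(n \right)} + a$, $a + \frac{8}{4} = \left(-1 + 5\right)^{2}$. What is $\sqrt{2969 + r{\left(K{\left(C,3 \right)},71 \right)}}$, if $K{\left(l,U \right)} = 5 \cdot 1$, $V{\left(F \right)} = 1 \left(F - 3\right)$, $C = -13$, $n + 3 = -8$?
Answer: $\sqrt{2969} \approx 54.489$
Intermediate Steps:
$n = -11$ ($n = -3 - 8 = -11$)
$V{\left(F \right)} = -3 + F$ ($V{\left(F \right)} = 1 \left(-3 + F\right) = -3 + F$)
$K{\left(l,U \right)} = 5$
$a = 14$ ($a = -2 + \left(-1 + 5\right)^{2} = -2 + 4^{2} = -2 + 16 = 14$)
$r{\left(p,H \right)} = 0$ ($r{\left(p,H \right)} = \left(-3 - 11\right) + 14 = -14 + 14 = 0$)
$\sqrt{2969 + r{\left(K{\left(C,3 \right)},71 \right)}} = \sqrt{2969 + 0} = \sqrt{2969}$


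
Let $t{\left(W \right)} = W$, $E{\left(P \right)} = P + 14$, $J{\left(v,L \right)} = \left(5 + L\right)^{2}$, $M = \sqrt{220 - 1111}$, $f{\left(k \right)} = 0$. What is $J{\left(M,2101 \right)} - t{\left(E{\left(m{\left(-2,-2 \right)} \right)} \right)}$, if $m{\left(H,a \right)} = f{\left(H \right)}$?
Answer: $4435222$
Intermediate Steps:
$m{\left(H,a \right)} = 0$
$M = 9 i \sqrt{11}$ ($M = \sqrt{-891} = 9 i \sqrt{11} \approx 29.85 i$)
$E{\left(P \right)} = 14 + P$
$J{\left(M,2101 \right)} - t{\left(E{\left(m{\left(-2,-2 \right)} \right)} \right)} = \left(5 + 2101\right)^{2} - \left(14 + 0\right) = 2106^{2} - 14 = 4435236 - 14 = 4435222$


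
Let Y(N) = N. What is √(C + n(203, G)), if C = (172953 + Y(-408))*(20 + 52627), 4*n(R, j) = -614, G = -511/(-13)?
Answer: √36335905846/2 ≈ 95310.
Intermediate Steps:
G = 511/13 (G = -511*(-1/13) = 511/13 ≈ 39.308)
n(R, j) = -307/2 (n(R, j) = (¼)*(-614) = -307/2)
C = 9083976615 (C = (172953 - 408)*(20 + 52627) = 172545*52647 = 9083976615)
√(C + n(203, G)) = √(9083976615 - 307/2) = √(18167952923/2) = √36335905846/2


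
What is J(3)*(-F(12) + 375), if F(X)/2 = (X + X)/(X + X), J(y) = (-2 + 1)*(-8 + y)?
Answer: 1865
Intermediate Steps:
J(y) = 8 - y (J(y) = -(-8 + y) = 8 - y)
F(X) = 2 (F(X) = 2*((X + X)/(X + X)) = 2*((2*X)/((2*X))) = 2*((2*X)*(1/(2*X))) = 2*1 = 2)
J(3)*(-F(12) + 375) = (8 - 1*3)*(-1*2 + 375) = (8 - 3)*(-2 + 375) = 5*373 = 1865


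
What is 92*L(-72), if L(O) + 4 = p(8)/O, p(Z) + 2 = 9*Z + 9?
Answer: -8441/18 ≈ -468.94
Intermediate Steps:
p(Z) = 7 + 9*Z (p(Z) = -2 + (9*Z + 9) = -2 + (9 + 9*Z) = 7 + 9*Z)
L(O) = -4 + 79/O (L(O) = -4 + (7 + 9*8)/O = -4 + (7 + 72)/O = -4 + 79/O)
92*L(-72) = 92*(-4 + 79/(-72)) = 92*(-4 + 79*(-1/72)) = 92*(-4 - 79/72) = 92*(-367/72) = -8441/18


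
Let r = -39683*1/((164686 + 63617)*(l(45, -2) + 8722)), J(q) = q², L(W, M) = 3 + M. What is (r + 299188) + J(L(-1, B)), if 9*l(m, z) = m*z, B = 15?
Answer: 595722100601149/1988975736 ≈ 2.9951e+5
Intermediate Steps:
l(m, z) = m*z/9 (l(m, z) = (m*z)/9 = m*z/9)
r = -39683/1988975736 (r = -39683*1/((164686 + 63617)*((⅑)*45*(-2) + 8722)) = -39683*1/(228303*(-10 + 8722)) = -39683/(8712*228303) = -39683/1988975736 ≈ -1.9951e-5)
(r + 299188) + J(L(-1, B)) = (-39683/1988975736 + 299188) + (3 + 15)² = 595077672462685/1988975736 + 18² = 595077672462685/1988975736 + 324 = 595722100601149/1988975736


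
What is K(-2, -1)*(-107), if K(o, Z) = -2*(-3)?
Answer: -642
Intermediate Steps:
K(o, Z) = 6
K(-2, -1)*(-107) = 6*(-107) = -642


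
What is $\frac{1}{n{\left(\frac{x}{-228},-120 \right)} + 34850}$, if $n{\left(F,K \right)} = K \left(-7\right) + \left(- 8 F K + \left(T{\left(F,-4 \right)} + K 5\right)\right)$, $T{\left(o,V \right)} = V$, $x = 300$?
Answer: $\frac{19}{642634} \approx 2.9566 \cdot 10^{-5}$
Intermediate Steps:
$n{\left(F,K \right)} = -4 - 2 K - 8 F K$ ($n{\left(F,K \right)} = K \left(-7\right) + \left(- 8 F K + \left(-4 + K 5\right)\right) = - 7 K - \left(4 - 5 K + 8 F K\right) = -4 - 2 K - 8 F K$)
$\frac{1}{n{\left(\frac{x}{-228},-120 \right)} + 34850} = \frac{1}{\left(-4 - -240 - 8 \frac{300}{-228} \left(-120\right)\right) + 34850} = \frac{1}{\left(-4 + 240 - 8 \cdot 300 \left(- \frac{1}{228}\right) \left(-120\right)\right) + 34850} = \frac{1}{\left(-4 + 240 - \left(- \frac{200}{19}\right) \left(-120\right)\right) + 34850} = \frac{1}{\left(-4 + 240 - \frac{24000}{19}\right) + 34850} = \frac{1}{- \frac{19516}{19} + 34850} = \frac{1}{\frac{642634}{19}} = \frac{19}{642634}$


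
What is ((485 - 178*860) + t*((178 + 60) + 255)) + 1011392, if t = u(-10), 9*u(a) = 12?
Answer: 2578363/3 ≈ 8.5945e+5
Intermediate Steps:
u(a) = 4/3 (u(a) = (⅑)*12 = 4/3)
t = 4/3 ≈ 1.3333
((485 - 178*860) + t*((178 + 60) + 255)) + 1011392 = ((485 - 178*860) + 4*((178 + 60) + 255)/3) + 1011392 = ((485 - 153080) + 4*(238 + 255)/3) + 1011392 = (-152595 + (4/3)*493) + 1011392 = (-152595 + 1972/3) + 1011392 = -455813/3 + 1011392 = 2578363/3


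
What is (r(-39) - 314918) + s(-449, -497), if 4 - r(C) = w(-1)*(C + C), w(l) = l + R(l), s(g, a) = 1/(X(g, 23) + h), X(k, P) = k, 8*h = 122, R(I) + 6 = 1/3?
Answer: -547277994/1735 ≈ -3.1543e+5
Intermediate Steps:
R(I) = -17/3 (R(I) = -6 + 1/3 = -17/3)
h = 61/4 (h = (1/8)*122 = 61/4 ≈ 15.250)
s(g, a) = 1/(61/4 + g) (s(g, a) = 1/(g + 61/4) = 1/(61/4 + g))
w(l) = -17/3 + l (w(l) = l - 17/3 = -17/3 + l)
r(C) = 4 + 40*C/3 (r(C) = 4 - (-17/3 - 1)*(C + C) = 4 - (-20)*2*C/3 = 4 - (-40)*C/3 = 4 + 40*C/3)
(r(-39) - 314918) + s(-449, -497) = ((4 + (40/3)*(-39)) - 314918) + 4/(61 + 4*(-449)) = ((4 - 520) - 314918) + 4/(61 - 1796) = (-516 - 314918) + 4/(-1735) = -315434 + 4*(-1/1735) = -315434 - 4/1735 = -547277994/1735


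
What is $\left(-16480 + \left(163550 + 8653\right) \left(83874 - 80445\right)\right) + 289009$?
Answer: $590756616$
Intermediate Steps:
$\left(-16480 + \left(163550 + 8653\right) \left(83874 - 80445\right)\right) + 289009 = \left(-16480 + 172203 \cdot 3429\right) + 289009 = \left(-16480 + 590484087\right) + 289009 = 590467607 + 289009 = 590756616$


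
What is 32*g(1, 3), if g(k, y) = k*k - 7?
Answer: -192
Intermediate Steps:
g(k, y) = -7 + k² (g(k, y) = k² - 7 = -7 + k²)
32*g(1, 3) = 32*(-7 + 1²) = 32*(-7 + 1) = 32*(-6) = -192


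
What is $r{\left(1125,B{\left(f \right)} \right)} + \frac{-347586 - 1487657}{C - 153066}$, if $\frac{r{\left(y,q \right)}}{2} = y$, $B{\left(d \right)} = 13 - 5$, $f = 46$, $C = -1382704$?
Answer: $\frac{3457317743}{1535770} \approx 2251.2$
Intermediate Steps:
$B{\left(d \right)} = 8$
$r{\left(y,q \right)} = 2 y$
$r{\left(1125,B{\left(f \right)} \right)} + \frac{-347586 - 1487657}{C - 153066} = 2 \cdot 1125 + \frac{-347586 - 1487657}{-1382704 - 153066} = 2250 - \frac{1835243}{-1535770} = 2250 - - \frac{1835243}{1535770} = 2250 + \frac{1835243}{1535770} = \frac{3457317743}{1535770}$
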